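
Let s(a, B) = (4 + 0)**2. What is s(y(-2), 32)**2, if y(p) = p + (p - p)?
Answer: 256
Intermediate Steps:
y(p) = p (y(p) = p + 0 = p)
s(a, B) = 16 (s(a, B) = 4**2 = 16)
s(y(-2), 32)**2 = 16**2 = 256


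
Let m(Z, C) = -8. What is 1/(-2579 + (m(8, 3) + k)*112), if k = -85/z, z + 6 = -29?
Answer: -1/3203 ≈ -0.00031221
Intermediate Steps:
z = -35 (z = -6 - 29 = -35)
k = 17/7 (k = -85/(-35) = -85*(-1/35) = 17/7 ≈ 2.4286)
1/(-2579 + (m(8, 3) + k)*112) = 1/(-2579 + (-8 + 17/7)*112) = 1/(-2579 - 39/7*112) = 1/(-2579 - 624) = 1/(-3203) = -1/3203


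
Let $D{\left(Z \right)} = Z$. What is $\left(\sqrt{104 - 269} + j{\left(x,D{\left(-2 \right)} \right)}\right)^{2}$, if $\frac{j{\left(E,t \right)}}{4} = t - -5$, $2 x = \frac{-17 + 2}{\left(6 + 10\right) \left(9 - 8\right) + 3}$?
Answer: $\left(12 + i \sqrt{165}\right)^{2} \approx -21.0 + 308.29 i$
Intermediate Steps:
$x = - \frac{15}{38}$ ($x = \frac{\left(-17 + 2\right) \frac{1}{\left(6 + 10\right) \left(9 - 8\right) + 3}}{2} = \frac{\left(-15\right) \frac{1}{16 \cdot 1 + 3}}{2} = \frac{\left(-15\right) \frac{1}{16 + 3}}{2} = \frac{\left(-15\right) \frac{1}{19}}{2} = \frac{1}{2} \left(- \frac{15}{19}\right) = - \frac{15}{38} \approx -0.39474$)
$j{\left(E,t \right)} = 20 + 4 t$ ($j{\left(E,t \right)} = 4 \left(t - -5\right) = 4 \left(t + 5\right) = 4 \left(5 + t\right) = 20 + 4 t$)
$\left(\sqrt{104 - 269} + j{\left(x,D{\left(-2 \right)} \right)}\right)^{2} = \left(\sqrt{104 - 269} + \left(20 + 4 \left(-2\right)\right)\right)^{2} = \left(\sqrt{-165} + \left(20 - 8\right)\right)^{2} = \left(i \sqrt{165} + 12\right)^{2} = \left(12 + i \sqrt{165}\right)^{2}$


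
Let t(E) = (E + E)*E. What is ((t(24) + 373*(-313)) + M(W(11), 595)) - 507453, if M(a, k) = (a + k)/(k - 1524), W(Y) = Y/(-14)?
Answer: -8103396619/13006 ≈ -6.2305e+5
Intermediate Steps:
W(Y) = -Y/14 (W(Y) = Y*(-1/14) = -Y/14)
M(a, k) = (a + k)/(-1524 + k)
t(E) = 2*E² (t(E) = (2*E)*E = 2*E²)
((t(24) + 373*(-313)) + M(W(11), 595)) - 507453 = ((2*24² + 373*(-313)) + (-1/14*11 + 595)/(-1524 + 595)) - 507453 = ((2*576 - 116749) + (-11/14 + 595)/(-929)) - 507453 = ((1152 - 116749) - 1/929*8319/14) - 507453 = (-115597 - 8319/13006) - 507453 = -1503462901/13006 - 507453 = -8103396619/13006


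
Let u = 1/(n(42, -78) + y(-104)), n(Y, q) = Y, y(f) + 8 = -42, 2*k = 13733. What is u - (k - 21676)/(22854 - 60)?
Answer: 15947/30392 ≈ 0.52471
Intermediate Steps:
k = 13733/2 (k = (1/2)*13733 = 13733/2 ≈ 6866.5)
y(f) = -50 (y(f) = -8 - 42 = -50)
u = -1/8 (u = 1/(42 - 50) = 1/(-8) = -1/8 ≈ -0.12500)
u - (k - 21676)/(22854 - 60) = -1/8 - (13733/2 - 21676)/(22854 - 60) = -1/8 - (-29619)/(2*22794) = -1/8 - 1*(-9873/15196) = -1/8 + 9873/15196 = 15947/30392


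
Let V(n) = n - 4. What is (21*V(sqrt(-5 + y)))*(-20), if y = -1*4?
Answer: 1680 - 1260*I ≈ 1680.0 - 1260.0*I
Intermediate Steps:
y = -4
V(n) = -4 + n
(21*V(sqrt(-5 + y)))*(-20) = (21*(-4 + sqrt(-5 - 4)))*(-20) = (21*(-4 + sqrt(-9)))*(-20) = (21*(-4 + 3*I))*(-20) = (-84 + 63*I)*(-20) = 1680 - 1260*I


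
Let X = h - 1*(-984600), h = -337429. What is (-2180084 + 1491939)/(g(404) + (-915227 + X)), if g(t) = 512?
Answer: 688145/267544 ≈ 2.5721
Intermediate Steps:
X = 647171 (X = -337429 - 1*(-984600) = -337429 + 984600 = 647171)
(-2180084 + 1491939)/(g(404) + (-915227 + X)) = (-2180084 + 1491939)/(512 + (-915227 + 647171)) = -688145/(512 - 268056) = -688145/(-267544) = -688145*(-1/267544) = 688145/267544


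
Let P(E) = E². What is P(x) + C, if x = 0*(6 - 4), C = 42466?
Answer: 42466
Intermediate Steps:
x = 0 (x = 0*2 = 0)
P(x) + C = 0² + 42466 = 0 + 42466 = 42466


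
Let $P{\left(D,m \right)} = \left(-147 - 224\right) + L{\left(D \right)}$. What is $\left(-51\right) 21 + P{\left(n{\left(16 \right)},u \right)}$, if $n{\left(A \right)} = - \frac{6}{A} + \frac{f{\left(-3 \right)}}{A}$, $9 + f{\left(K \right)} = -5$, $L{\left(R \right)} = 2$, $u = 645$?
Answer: $-1440$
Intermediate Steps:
$f{\left(K \right)} = -14$ ($f{\left(K \right)} = -9 - 5 = -14$)
$n{\left(A \right)} = - \frac{20}{A}$ ($n{\left(A \right)} = - \frac{6}{A} - \frac{14}{A} = - \frac{20}{A}$)
$P{\left(D,m \right)} = -369$ ($P{\left(D,m \right)} = \left(-147 - 224\right) + 2 = -371 + 2 = -369$)
$\left(-51\right) 21 + P{\left(n{\left(16 \right)},u \right)} = \left(-51\right) 21 - 369 = -1071 - 369 = -1440$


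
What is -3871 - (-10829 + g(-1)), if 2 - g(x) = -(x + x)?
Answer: 6958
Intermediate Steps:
g(x) = 2 + 2*x (g(x) = 2 - (-1)*(x + x) = 2 - (-1)*2*x = 2 - (-2)*x = 2 + 2*x)
-3871 - (-10829 + g(-1)) = -3871 - (-10829 + (2 + 2*(-1))) = -3871 - (-10829 + (2 - 2)) = -3871 - (-10829 + 0) = -3871 - 1*(-10829) = -3871 + 10829 = 6958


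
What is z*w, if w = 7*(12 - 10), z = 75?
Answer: 1050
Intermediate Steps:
w = 14 (w = 7*2 = 14)
z*w = 75*14 = 1050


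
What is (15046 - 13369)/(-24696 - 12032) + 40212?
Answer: 1476904659/36728 ≈ 40212.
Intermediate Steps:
(15046 - 13369)/(-24696 - 12032) + 40212 = 1677/(-36728) + 40212 = 1677*(-1/36728) + 40212 = -1677/36728 + 40212 = 1476904659/36728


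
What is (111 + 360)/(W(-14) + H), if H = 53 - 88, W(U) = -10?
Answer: -157/15 ≈ -10.467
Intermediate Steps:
H = -35
(111 + 360)/(W(-14) + H) = (111 + 360)/(-10 - 35) = 471/(-45) = 471*(-1/45) = -157/15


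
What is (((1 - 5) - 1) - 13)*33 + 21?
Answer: -573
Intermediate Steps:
(((1 - 5) - 1) - 13)*33 + 21 = ((-4 - 1) - 13)*33 + 21 = (-5 - 13)*33 + 21 = -18*33 + 21 = -594 + 21 = -573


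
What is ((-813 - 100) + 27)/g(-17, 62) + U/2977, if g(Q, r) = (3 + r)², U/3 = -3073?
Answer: -3199069/967525 ≈ -3.3064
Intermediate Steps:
U = -9219 (U = 3*(-3073) = -9219)
((-813 - 100) + 27)/g(-17, 62) + U/2977 = ((-813 - 100) + 27)/((3 + 62)²) - 9219/2977 = (-913 + 27)/(65²) - 9219*1/2977 = -886/4225 - 9219/2977 = -3199069/967525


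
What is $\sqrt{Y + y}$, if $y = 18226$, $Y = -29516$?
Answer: $i \sqrt{11290} \approx 106.25 i$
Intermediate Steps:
$\sqrt{Y + y} = \sqrt{-29516 + 18226} = \sqrt{-11290} = i \sqrt{11290}$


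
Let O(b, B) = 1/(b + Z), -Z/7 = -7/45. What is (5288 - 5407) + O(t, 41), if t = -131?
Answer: -695719/5846 ≈ -119.01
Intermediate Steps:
Z = 49/45 (Z = -(-49)/45 = -7*(-7/45) = 49/45 ≈ 1.0889)
O(b, B) = 1/(49/45 + b) (O(b, B) = 1/(b + 49/45) = 1/(49/45 + b))
(5288 - 5407) + O(t, 41) = (5288 - 5407) + 45/(49 + 45*(-131)) = -119 + 45/(49 - 5895) = -119 + 45/(-5846) = -119 + 45*(-1/5846) = -119 - 45/5846 = -695719/5846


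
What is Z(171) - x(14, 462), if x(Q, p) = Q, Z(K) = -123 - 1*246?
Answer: -383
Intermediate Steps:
Z(K) = -369 (Z(K) = -123 - 246 = -369)
Z(171) - x(14, 462) = -369 - 1*14 = -369 - 14 = -383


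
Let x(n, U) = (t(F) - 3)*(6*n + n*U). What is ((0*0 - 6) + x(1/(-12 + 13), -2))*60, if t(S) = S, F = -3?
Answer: -1800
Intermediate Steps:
x(n, U) = -36*n - 6*U*n (x(n, U) = (-3 - 3)*(6*n + n*U) = -6*(6*n + U*n) = -36*n - 6*U*n)
((0*0 - 6) + x(1/(-12 + 13), -2))*60 = ((0*0 - 6) - 6*(6 - 2)/(-12 + 13))*60 = ((0 - 6) - 6*4/1)*60 = (-6 - 6*1*4)*60 = (-6 - 24)*60 = -30*60 = -1800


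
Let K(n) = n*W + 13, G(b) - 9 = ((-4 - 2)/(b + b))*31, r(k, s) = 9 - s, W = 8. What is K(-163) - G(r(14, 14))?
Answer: -6593/5 ≈ -1318.6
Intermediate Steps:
G(b) = 9 - 93/b (G(b) = 9 + ((-4 - 2)/(b + b))*31 = 9 - 6*1/(2*b)*31 = 9 - 3/b*31 = 9 - 93/b)
K(n) = 13 + 8*n (K(n) = n*8 + 13 = 8*n + 13 = 13 + 8*n)
K(-163) - G(r(14, 14)) = (13 + 8*(-163)) - (9 - 93/(9 - 1*14)) = (13 - 1304) - (9 - 93/(9 - 14)) = -1291 - (9 - 93/(-5)) = -1291 - (9 - 93*(-1/5)) = -1291 - (9 + 93/5) = -1291 - 1*138/5 = -1291 - 138/5 = -6593/5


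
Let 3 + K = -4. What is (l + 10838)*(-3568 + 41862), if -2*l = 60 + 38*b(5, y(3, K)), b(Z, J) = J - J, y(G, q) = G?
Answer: 413881552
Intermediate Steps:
K = -7 (K = -3 - 4 = -7)
b(Z, J) = 0
l = -30 (l = -(60 + 38*0)/2 = -(60 + 0)/2 = -½*60 = -30)
(l + 10838)*(-3568 + 41862) = (-30 + 10838)*(-3568 + 41862) = 10808*38294 = 413881552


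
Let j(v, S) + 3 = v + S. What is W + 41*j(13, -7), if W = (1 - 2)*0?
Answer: 123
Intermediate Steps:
W = 0 (W = -1*0 = 0)
j(v, S) = -3 + S + v (j(v, S) = -3 + (v + S) = -3 + (S + v) = -3 + S + v)
W + 41*j(13, -7) = 0 + 41*(-3 - 7 + 13) = 0 + 41*3 = 0 + 123 = 123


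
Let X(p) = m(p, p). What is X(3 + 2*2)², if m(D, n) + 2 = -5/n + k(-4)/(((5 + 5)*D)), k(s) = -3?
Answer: 37249/4900 ≈ 7.6018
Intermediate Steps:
m(D, n) = -2 - 5/n - 3/(10*D) (m(D, n) = -2 + (-5/n - 3*1/(D*(5 + 5))) = -2 + (-5/n - 3*1/(10*D)) = -2 + (-5/n - 3/(10*D)) = -2 - 5/n - 3/(10*D))
X(p) = -2 - 53/(10*p) (X(p) = -2 - 5/p - 3/(10*p) = -2 - 53/(10*p))
X(3 + 2*2)² = (-2 - 53/(10*(3 + 2*2)))² = (-2 - 53/(10*(3 + 4)))² = (-2 - 53/10/7)² = (-2 - 53/10*⅐)² = (-2 - 53/70)² = (-193/70)² = 37249/4900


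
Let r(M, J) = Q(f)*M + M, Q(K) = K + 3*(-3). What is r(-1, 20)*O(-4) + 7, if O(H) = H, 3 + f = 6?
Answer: -13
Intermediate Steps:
f = 3 (f = -3 + 6 = 3)
Q(K) = -9 + K (Q(K) = K - 9 = -9 + K)
r(M, J) = -5*M (r(M, J) = (-9 + 3)*M + M = -6*M + M = -5*M)
r(-1, 20)*O(-4) + 7 = -5*(-1)*(-4) + 7 = 5*(-4) + 7 = -20 + 7 = -13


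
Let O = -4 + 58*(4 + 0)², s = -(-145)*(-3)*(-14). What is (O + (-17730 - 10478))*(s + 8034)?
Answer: -385359216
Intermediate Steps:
s = 6090 (s = -29*15*(-14) = -435*(-14) = 6090)
O = 924 (O = -4 + 58*4² = -4 + 58*16 = -4 + 928 = 924)
(O + (-17730 - 10478))*(s + 8034) = (924 + (-17730 - 10478))*(6090 + 8034) = (924 - 28208)*14124 = -27284*14124 = -385359216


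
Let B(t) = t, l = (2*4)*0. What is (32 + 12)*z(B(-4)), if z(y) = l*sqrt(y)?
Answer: 0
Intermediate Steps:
l = 0 (l = 8*0 = 0)
z(y) = 0 (z(y) = 0*sqrt(y) = 0)
(32 + 12)*z(B(-4)) = (32 + 12)*0 = 44*0 = 0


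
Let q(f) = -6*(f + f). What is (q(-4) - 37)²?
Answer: 121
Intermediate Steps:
q(f) = -12*f
(q(-4) - 37)² = (-12*(-4) - 37)² = (48 - 37)² = 11² = 121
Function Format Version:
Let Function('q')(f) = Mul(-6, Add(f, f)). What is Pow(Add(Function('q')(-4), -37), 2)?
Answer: 121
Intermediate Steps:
Function('q')(f) = Mul(-12, f) (Function('q')(f) = Mul(-6, Mul(2, f)) = Mul(-12, f))
Pow(Add(Function('q')(-4), -37), 2) = Pow(Add(Mul(-12, -4), -37), 2) = Pow(Add(48, -37), 2) = Pow(11, 2) = 121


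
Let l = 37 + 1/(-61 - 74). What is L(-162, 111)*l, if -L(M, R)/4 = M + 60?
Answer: 679184/45 ≈ 15093.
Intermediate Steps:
L(M, R) = -240 - 4*M (L(M, R) = -4*(M + 60) = -4*(60 + M) = -240 - 4*M)
l = 4994/135 (l = 37 + 1/(-135) = 37 - 1/135 = 4994/135 ≈ 36.993)
L(-162, 111)*l = (-240 - 4*(-162))*(4994/135) = (-240 + 648)*(4994/135) = 408*(4994/135) = 679184/45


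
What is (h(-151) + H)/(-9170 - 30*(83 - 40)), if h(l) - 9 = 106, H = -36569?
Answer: 18227/5230 ≈ 3.4851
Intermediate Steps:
h(l) = 115 (h(l) = 9 + 106 = 115)
(h(-151) + H)/(-9170 - 30*(83 - 40)) = (115 - 36569)/(-9170 - 30*(83 - 40)) = -36454/(-9170 - 30*43) = -36454/(-9170 - 1290) = -36454/(-10460) = -36454*(-1/10460) = 18227/5230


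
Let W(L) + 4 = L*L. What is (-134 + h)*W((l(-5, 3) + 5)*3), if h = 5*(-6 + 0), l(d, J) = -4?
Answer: -820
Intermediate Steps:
h = -30 (h = 5*(-6) = -30)
W(L) = -4 + L² (W(L) = -4 + L*L = -4 + L²)
(-134 + h)*W((l(-5, 3) + 5)*3) = (-134 - 30)*(-4 + ((-4 + 5)*3)²) = -164*(-4 + (1*3)²) = -164*(-4 + 3²) = -164*(-4 + 9) = -164*5 = -820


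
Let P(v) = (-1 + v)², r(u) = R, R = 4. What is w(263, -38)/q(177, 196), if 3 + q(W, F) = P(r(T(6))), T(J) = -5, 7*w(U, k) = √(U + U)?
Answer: √526/42 ≈ 0.54606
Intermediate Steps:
w(U, k) = √2*√U/7 (w(U, k) = √(U + U)/7 = √(2*U)/7 = (√2*√U)/7 = √2*√U/7)
r(u) = 4
q(W, F) = 6 (q(W, F) = -3 + (-1 + 4)² = -3 + 3² = -3 + 9 = 6)
w(263, -38)/q(177, 196) = (√2*√263/7)/6 = (√526/7)*(⅙) = √526/42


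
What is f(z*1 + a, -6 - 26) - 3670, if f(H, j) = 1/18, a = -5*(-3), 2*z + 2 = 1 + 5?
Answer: -66059/18 ≈ -3669.9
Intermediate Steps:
z = 2 (z = -1 + (1 + 5)/2 = -1 + (1/2)*6 = -1 + 3 = 2)
a = 15
f(H, j) = 1/18
f(z*1 + a, -6 - 26) - 3670 = 1/18 - 3670 = -66059/18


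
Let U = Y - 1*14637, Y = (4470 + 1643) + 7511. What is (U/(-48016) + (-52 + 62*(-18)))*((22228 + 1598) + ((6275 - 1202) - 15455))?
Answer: -188490509675/12004 ≈ -1.5702e+7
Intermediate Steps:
Y = 13624 (Y = 6113 + 7511 = 13624)
U = -1013 (U = 13624 - 1*14637 = 13624 - 14637 = -1013)
(U/(-48016) + (-52 + 62*(-18)))*((22228 + 1598) + ((6275 - 1202) - 15455)) = (-1013/(-48016) + (-52 + 62*(-18)))*((22228 + 1598) + ((6275 - 1202) - 15455)) = (-1013*(-1/48016) + (-52 - 1116))*(23826 + (5073 - 15455)) = (1013/48016 - 1168)*(23826 - 10382) = -56081675/48016*13444 = -188490509675/12004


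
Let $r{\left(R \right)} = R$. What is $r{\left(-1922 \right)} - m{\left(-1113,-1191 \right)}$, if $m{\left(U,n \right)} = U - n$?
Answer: $-2000$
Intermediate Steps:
$r{\left(-1922 \right)} - m{\left(-1113,-1191 \right)} = -1922 - \left(-1113 - -1191\right) = -1922 - \left(-1113 + 1191\right) = -1922 - 78 = -2000$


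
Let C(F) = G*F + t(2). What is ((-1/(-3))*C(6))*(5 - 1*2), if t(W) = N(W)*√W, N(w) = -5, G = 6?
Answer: 36 - 5*√2 ≈ 28.929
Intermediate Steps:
t(W) = -5*√W
C(F) = -5*√2 + 6*F (C(F) = 6*F - 5*√2 = -5*√2 + 6*F)
((-1/(-3))*C(6))*(5 - 1*2) = ((-1/(-3))*(-5*√2 + 6*6))*(5 - 1*2) = ((-1*(-⅓))*(-5*√2 + 36))*(5 - 2) = ((36 - 5*√2)/3)*3 = (12 - 5*√2/3)*3 = 36 - 5*√2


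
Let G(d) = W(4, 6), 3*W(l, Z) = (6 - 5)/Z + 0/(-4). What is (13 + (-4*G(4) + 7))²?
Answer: 31684/81 ≈ 391.16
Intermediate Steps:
W(l, Z) = 1/(3*Z) (W(l, Z) = ((6 - 5)/Z + 0/(-4))/3 = (1/Z + 0*(-¼))/3 = (1/Z + 0)/3 = 1/(3*Z))
G(d) = 1/18 (G(d) = (⅓)/6 = (⅓)*(⅙) = 1/18)
(13 + (-4*G(4) + 7))² = (13 + (-4*1/18 + 7))² = (13 + (-2/9 + 7))² = (13 + 61/9)² = (178/9)² = 31684/81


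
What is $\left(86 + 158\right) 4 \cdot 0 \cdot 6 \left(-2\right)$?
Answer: $0$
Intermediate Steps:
$\left(86 + 158\right) 4 \cdot 0 \cdot 6 \left(-2\right) = 244 \cdot 4 \cdot 0 \left(-2\right) = 244 \cdot 0 \left(-2\right) = 244 \cdot 0 = 0$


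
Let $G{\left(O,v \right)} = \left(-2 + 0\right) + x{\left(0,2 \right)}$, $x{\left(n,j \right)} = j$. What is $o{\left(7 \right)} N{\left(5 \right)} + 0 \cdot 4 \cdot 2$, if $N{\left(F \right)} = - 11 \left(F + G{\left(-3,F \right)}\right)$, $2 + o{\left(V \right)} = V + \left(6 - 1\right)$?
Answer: $-550$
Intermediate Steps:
$G{\left(O,v \right)} = 0$ ($G{\left(O,v \right)} = \left(-2 + 0\right) + 2 = -2 + 2 = 0$)
$o{\left(V \right)} = 3 + V$ ($o{\left(V \right)} = -2 + \left(V + \left(6 - 1\right)\right) = -2 + \left(V + 5\right) = -2 + \left(5 + V\right) = 3 + V$)
$N{\left(F \right)} = - 11 F$ ($N{\left(F \right)} = - 11 \left(F + 0\right) = - 11 F$)
$o{\left(7 \right)} N{\left(5 \right)} + 0 \cdot 4 \cdot 2 = \left(3 + 7\right) \left(\left(-11\right) 5\right) + 0 \cdot 4 \cdot 2 = 10 \left(-55\right) + 0 \cdot 2 = -550 + 0 = -550$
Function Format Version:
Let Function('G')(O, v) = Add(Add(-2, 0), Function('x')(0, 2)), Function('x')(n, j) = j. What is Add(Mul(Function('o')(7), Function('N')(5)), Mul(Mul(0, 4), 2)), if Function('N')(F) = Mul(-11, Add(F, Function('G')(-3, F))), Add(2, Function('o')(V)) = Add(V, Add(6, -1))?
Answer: -550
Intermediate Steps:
Function('G')(O, v) = 0 (Function('G')(O, v) = Add(Add(-2, 0), 2) = Add(-2, 2) = 0)
Function('o')(V) = Add(3, V) (Function('o')(V) = Add(-2, Add(V, Add(6, -1))) = Add(-2, Add(V, 5)) = Add(-2, Add(5, V)) = Add(3, V))
Function('N')(F) = Mul(-11, F) (Function('N')(F) = Mul(-11, Add(F, 0)) = Mul(-11, F))
Add(Mul(Function('o')(7), Function('N')(5)), Mul(Mul(0, 4), 2)) = Add(Mul(Add(3, 7), Mul(-11, 5)), Mul(Mul(0, 4), 2)) = Add(Mul(10, -55), Mul(0, 2)) = Add(-550, 0) = -550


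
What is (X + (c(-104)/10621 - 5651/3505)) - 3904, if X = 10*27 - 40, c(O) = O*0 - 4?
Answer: -136830580061/37226605 ≈ -3675.6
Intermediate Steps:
c(O) = -4 (c(O) = 0 - 4 = -4)
X = 230 (X = 270 - 40 = 230)
(X + (c(-104)/10621 - 5651/3505)) - 3904 = (230 + (-4/10621 - 5651/3505)) - 3904 = (230 - 60033291/37226605) - 3904 = 8502085859/37226605 - 3904 = -136830580061/37226605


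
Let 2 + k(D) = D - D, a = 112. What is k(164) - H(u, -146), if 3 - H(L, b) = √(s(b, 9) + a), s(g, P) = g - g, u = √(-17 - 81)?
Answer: -5 + 4*√7 ≈ 5.5830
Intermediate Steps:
u = 7*I*√2 (u = √(-98) = 7*I*√2 ≈ 9.8995*I)
k(D) = -2 (k(D) = -2 + (D - D) = -2 + 0 = -2)
s(g, P) = 0
H(L, b) = 3 - 4*√7 (H(L, b) = 3 - √(0 + 112) = 3 - √112 = 3 - 4*√7)
k(164) - H(u, -146) = -2 - (3 - 4*√7) = -2 + (-3 + 4*√7) = -5 + 4*√7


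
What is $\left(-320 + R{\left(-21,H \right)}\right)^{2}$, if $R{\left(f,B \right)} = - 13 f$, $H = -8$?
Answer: $2209$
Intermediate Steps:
$R{\left(f,B \right)} = - 13 f$
$\left(-320 + R{\left(-21,H \right)}\right)^{2} = \left(-320 - -273\right)^{2} = \left(-320 + 273\right)^{2} = \left(-47\right)^{2} = 2209$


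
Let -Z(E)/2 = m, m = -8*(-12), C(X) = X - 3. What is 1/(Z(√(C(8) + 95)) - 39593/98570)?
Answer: -98570/18965033 ≈ -0.0051975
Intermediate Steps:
C(X) = -3 + X
m = 96
Z(E) = -192 (Z(E) = -2*96 = -192)
1/(Z(√(C(8) + 95)) - 39593/98570) = 1/(-192 - 39593/98570) = 1/(-18965033/98570) = -98570/18965033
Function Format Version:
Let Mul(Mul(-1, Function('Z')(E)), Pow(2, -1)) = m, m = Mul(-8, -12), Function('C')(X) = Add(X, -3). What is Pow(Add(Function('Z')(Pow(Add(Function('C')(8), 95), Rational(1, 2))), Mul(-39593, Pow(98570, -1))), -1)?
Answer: Rational(-98570, 18965033) ≈ -0.0051975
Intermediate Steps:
Function('C')(X) = Add(-3, X)
m = 96
Function('Z')(E) = -192 (Function('Z')(E) = Mul(-2, 96) = -192)
Pow(Add(Function('Z')(Pow(Add(Function('C')(8), 95), Rational(1, 2))), Mul(-39593, Pow(98570, -1))), -1) = Pow(Add(-192, Mul(-39593, Pow(98570, -1))), -1) = Pow(Add(-192, Mul(-39593, Rational(1, 98570))), -1) = Pow(Add(-192, Rational(-39593, 98570)), -1) = Pow(Rational(-18965033, 98570), -1) = Rational(-98570, 18965033)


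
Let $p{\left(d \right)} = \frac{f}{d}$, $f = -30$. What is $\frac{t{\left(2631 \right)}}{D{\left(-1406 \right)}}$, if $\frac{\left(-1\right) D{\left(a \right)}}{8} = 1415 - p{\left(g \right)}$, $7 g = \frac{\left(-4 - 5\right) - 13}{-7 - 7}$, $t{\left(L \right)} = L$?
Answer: $- \frac{28941}{136280} \approx -0.21236$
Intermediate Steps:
$g = \frac{11}{49}$ ($g = \frac{\left(\left(-4 - 5\right) - 13\right) \frac{1}{-7 - 7}}{7} = \frac{\left(-9 - 13\right) \frac{1}{-14}}{7} = \frac{\left(-22\right) \left(- \frac{1}{14}\right)}{7} = \frac{1}{7} \cdot \frac{11}{7} = \frac{11}{49} \approx 0.22449$)
$p{\left(d \right)} = - \frac{30}{d}$
$D{\left(a \right)} = - \frac{136280}{11}$ ($D{\left(a \right)} = - 8 \left(1415 - - \frac{30}{\frac{11}{49}}\right) = - 8 \left(1415 - \left(-30\right) \frac{49}{11}\right) = - 8 \left(1415 - - \frac{1470}{11}\right) = - 8 \left(1415 + \frac{1470}{11}\right) = \left(-8\right) \frac{17035}{11} = - \frac{136280}{11}$)
$\frac{t{\left(2631 \right)}}{D{\left(-1406 \right)}} = \frac{2631}{- \frac{136280}{11}} = 2631 \left(- \frac{11}{136280}\right) = - \frac{28941}{136280}$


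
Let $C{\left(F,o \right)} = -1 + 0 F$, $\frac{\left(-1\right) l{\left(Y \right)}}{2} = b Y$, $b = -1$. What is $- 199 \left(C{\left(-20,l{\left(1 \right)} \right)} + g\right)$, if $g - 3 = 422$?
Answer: $-84376$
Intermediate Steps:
$l{\left(Y \right)} = 2 Y$ ($l{\left(Y \right)} = - 2 \left(- Y\right) = 2 Y$)
$g = 425$ ($g = 3 + 422 = 425$)
$C{\left(F,o \right)} = -1$ ($C{\left(F,o \right)} = -1 + 0 = -1$)
$- 199 \left(C{\left(-20,l{\left(1 \right)} \right)} + g\right) = - 199 \left(-1 + 425\right) = \left(-199\right) 424 = -84376$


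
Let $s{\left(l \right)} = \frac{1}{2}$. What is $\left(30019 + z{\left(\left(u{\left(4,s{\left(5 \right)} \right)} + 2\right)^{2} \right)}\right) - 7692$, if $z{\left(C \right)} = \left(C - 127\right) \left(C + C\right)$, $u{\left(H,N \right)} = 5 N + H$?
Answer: $\frac{115325}{8} \approx 14416.0$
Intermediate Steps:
$s{\left(l \right)} = \frac{1}{2}$
$u{\left(H,N \right)} = H + 5 N$
$z{\left(C \right)} = 2 C \left(-127 + C\right)$ ($z{\left(C \right)} = \left(-127 + C\right) 2 C = 2 C \left(-127 + C\right)$)
$\left(30019 + z{\left(\left(u{\left(4,s{\left(5 \right)} \right)} + 2\right)^{2} \right)}\right) - 7692 = \left(30019 + 2 \left(\left(4 + 5 \cdot \frac{1}{2}\right) + 2\right)^{2} \left(-127 + \left(\left(4 + 5 \cdot \frac{1}{2}\right) + 2\right)^{2}\right)\right) - 7692 = \left(30019 + 2 \left(\left(4 + \frac{5}{2}\right) + 2\right)^{2} \left(-127 + \left(\left(4 + \frac{5}{2}\right) + 2\right)^{2}\right)\right) - 7692 = \left(30019 + 2 \left(\frac{13}{2} + 2\right)^{2} \left(-127 + \left(\frac{13}{2} + 2\right)^{2}\right)\right) - 7692 = \left(30019 + 2 \left(\frac{17}{2}\right)^{2} \left(-127 + \left(\frac{17}{2}\right)^{2}\right)\right) - 7692 = \left(30019 + 2 \cdot \frac{289}{4} \left(-127 + \frac{289}{4}\right)\right) - 7692 = \left(30019 + 2 \cdot \frac{289}{4} \left(- \frac{219}{4}\right)\right) - 7692 = \left(30019 - \frac{63291}{8}\right) - 7692 = \frac{176861}{8} - 7692 = \frac{115325}{8}$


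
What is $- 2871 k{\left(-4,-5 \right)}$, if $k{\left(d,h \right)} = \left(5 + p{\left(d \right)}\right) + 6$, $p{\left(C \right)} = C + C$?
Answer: $-8613$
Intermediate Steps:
$p{\left(C \right)} = 2 C$
$k{\left(d,h \right)} = 11 + 2 d$ ($k{\left(d,h \right)} = \left(5 + 2 d\right) + 6 = 11 + 2 d$)
$- 2871 k{\left(-4,-5 \right)} = - 2871 \left(11 + 2 \left(-4\right)\right) = - 2871 \left(11 - 8\right) = \left(-2871\right) 3 = -8613$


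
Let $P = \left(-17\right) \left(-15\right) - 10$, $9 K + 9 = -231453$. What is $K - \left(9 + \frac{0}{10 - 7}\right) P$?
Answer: $-27923$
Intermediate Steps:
$K = -25718$ ($K = -1 + \frac{1}{9} \left(-231453\right) = -1 - 25717 = -25718$)
$P = 245$ ($P = 255 - 10 = 245$)
$K - \left(9 + \frac{0}{10 - 7}\right) P = -25718 - \left(9 + \frac{0}{10 - 7}\right) 245 = -25718 - \left(9 + \frac{0}{3}\right) 245 = -25718 - \left(9 + 0 \cdot \frac{1}{3}\right) 245 = -25718 - \left(9 + 0\right) 245 = -25718 - 9 \cdot 245 = -25718 - 2205 = -27923$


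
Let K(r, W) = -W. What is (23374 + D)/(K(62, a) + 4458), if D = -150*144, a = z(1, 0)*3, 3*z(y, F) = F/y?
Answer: 887/2229 ≈ 0.39794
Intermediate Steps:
z(y, F) = F/(3*y) (z(y, F) = (F/y)/3 = F/(3*y))
a = 0 (a = ((⅓)*0/1)*3 = ((⅓)*0*1)*3 = 0*3 = 0)
D = -21600
(23374 + D)/(K(62, a) + 4458) = (23374 - 21600)/(-1*0 + 4458) = 1774/(0 + 4458) = 1774/4458 = 1774*(1/4458) = 887/2229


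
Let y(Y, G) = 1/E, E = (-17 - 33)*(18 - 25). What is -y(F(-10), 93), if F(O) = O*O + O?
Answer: -1/350 ≈ -0.0028571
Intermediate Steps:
F(O) = O + O² (F(O) = O² + O = O + O²)
E = 350 (E = -50*(-7) = 350)
y(Y, G) = 1/350
-y(F(-10), 93) = -1*1/350 = -1/350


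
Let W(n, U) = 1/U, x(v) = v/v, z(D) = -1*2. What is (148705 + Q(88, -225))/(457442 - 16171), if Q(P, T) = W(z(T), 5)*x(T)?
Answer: 743526/2206355 ≈ 0.33699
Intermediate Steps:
z(D) = -2
x(v) = 1
Q(P, T) = ⅕ (Q(P, T) = 1/5 = (⅕)*1 = ⅕)
(148705 + Q(88, -225))/(457442 - 16171) = (148705 + ⅕)/(457442 - 16171) = (743526/5)/441271 = (743526/5)*(1/441271) = 743526/2206355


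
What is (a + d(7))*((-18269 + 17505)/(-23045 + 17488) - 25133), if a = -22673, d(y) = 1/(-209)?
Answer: 661816694408586/1161413 ≈ 5.6984e+8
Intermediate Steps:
d(y) = -1/209
(a + d(7))*((-18269 + 17505)/(-23045 + 17488) - 25133) = (-22673 - 1/209)*((-18269 + 17505)/(-23045 + 17488) - 25133) = -4738658*(-764/(-5557) - 25133)/209 = -4738658*(-764*(-1/5557) - 25133)/209 = -4738658*(764/5557 - 25133)/209 = -4738658/209*(-139663317/5557) = 661816694408586/1161413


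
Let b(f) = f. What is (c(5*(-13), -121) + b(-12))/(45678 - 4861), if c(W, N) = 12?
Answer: 0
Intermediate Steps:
(c(5*(-13), -121) + b(-12))/(45678 - 4861) = (12 - 12)/(45678 - 4861) = 0/40817 = 0*(1/40817) = 0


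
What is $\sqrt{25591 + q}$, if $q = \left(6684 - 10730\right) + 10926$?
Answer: $\sqrt{32471} \approx 180.2$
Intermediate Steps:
$q = 6880$ ($q = -4046 + 10926 = 6880$)
$\sqrt{25591 + q} = \sqrt{25591 + 6880} = \sqrt{32471}$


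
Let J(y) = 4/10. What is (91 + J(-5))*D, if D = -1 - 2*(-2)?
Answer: 1371/5 ≈ 274.20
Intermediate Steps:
J(y) = ⅖ (J(y) = 4*(⅒) = ⅖)
D = 3 (D = -1 + 4 = 3)
(91 + J(-5))*D = (91 + ⅖)*3 = (457/5)*3 = 1371/5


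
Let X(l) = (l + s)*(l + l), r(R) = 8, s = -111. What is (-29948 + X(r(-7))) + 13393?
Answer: -18203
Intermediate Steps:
X(l) = 2*l*(-111 + l) (X(l) = (l - 111)*(l + l) = (-111 + l)*(2*l) = 2*l*(-111 + l))
(-29948 + X(r(-7))) + 13393 = (-29948 + 2*8*(-111 + 8)) + 13393 = (-29948 + 2*8*(-103)) + 13393 = (-29948 - 1648) + 13393 = -31596 + 13393 = -18203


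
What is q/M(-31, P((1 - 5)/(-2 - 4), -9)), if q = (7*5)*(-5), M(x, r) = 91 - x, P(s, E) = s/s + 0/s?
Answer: -175/122 ≈ -1.4344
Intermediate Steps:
P(s, E) = 1 (P(s, E) = 1 + 0 = 1)
q = -175 (q = 35*(-5) = -175)
q/M(-31, P((1 - 5)/(-2 - 4), -9)) = -175/(91 - 1*(-31)) = -175/(91 + 31) = -175/122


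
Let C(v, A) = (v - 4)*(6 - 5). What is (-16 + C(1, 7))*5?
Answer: -95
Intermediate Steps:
C(v, A) = -4 + v (C(v, A) = (-4 + v)*1 = -4 + v)
(-16 + C(1, 7))*5 = (-16 + (-4 + 1))*5 = (-16 - 3)*5 = -19*5 = -95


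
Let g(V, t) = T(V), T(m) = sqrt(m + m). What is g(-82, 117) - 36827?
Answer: -36827 + 2*I*sqrt(41) ≈ -36827.0 + 12.806*I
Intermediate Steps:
T(m) = sqrt(2)*sqrt(m) (T(m) = sqrt(2*m) = sqrt(2)*sqrt(m))
g(V, t) = sqrt(2)*sqrt(V)
g(-82, 117) - 36827 = sqrt(2)*sqrt(-82) - 36827 = sqrt(2)*(I*sqrt(82)) - 36827 = 2*I*sqrt(41) - 36827 = -36827 + 2*I*sqrt(41)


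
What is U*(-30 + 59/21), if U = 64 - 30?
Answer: -19414/21 ≈ -924.48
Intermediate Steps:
U = 34
U*(-30 + 59/21) = 34*(-30 + 59/21) = 34*(-571/21) = -19414/21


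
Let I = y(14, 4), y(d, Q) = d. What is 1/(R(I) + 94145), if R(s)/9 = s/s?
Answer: 1/94154 ≈ 1.0621e-5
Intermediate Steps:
I = 14
R(s) = 9 (R(s) = 9*(s/s) = 9*1 = 9)
1/(R(I) + 94145) = 1/(9 + 94145) = 1/94154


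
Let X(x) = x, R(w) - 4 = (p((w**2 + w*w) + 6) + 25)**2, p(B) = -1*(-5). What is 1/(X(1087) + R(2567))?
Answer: 1/1991 ≈ 0.00050226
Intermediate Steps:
p(B) = 5
R(w) = 904 (R(w) = 4 + (5 + 25)**2 = 4 + 30**2 = 4 + 900 = 904)
1/(X(1087) + R(2567)) = 1/(1087 + 904) = 1/1991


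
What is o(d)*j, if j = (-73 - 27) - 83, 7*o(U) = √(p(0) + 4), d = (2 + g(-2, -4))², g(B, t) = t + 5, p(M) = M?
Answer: -366/7 ≈ -52.286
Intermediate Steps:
g(B, t) = 5 + t
d = 9 (d = (2 + (5 - 4))² = (2 + 1)² = 3² = 9)
o(U) = 2/7 (o(U) = √(0 + 4)/7 = √4/7 = (⅐)*2 = 2/7)
j = -183 (j = -100 - 83 = -183)
o(d)*j = (2/7)*(-183) = -366/7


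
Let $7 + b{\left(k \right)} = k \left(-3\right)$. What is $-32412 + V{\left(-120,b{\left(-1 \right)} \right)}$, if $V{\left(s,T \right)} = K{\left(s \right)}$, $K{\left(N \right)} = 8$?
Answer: $-32404$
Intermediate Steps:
$b{\left(k \right)} = -7 - 3 k$ ($b{\left(k \right)} = -7 + k \left(-3\right) = -7 - 3 k$)
$V{\left(s,T \right)} = 8$
$-32412 + V{\left(-120,b{\left(-1 \right)} \right)} = -32412 + 8 = -32404$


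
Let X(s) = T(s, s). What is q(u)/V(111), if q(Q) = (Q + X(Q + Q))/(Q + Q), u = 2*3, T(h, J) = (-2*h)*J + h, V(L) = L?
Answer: -15/74 ≈ -0.20270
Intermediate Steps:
T(h, J) = h - 2*J*h (T(h, J) = -2*J*h + h = h - 2*J*h)
u = 6
X(s) = s*(1 - 2*s)
q(Q) = (Q + 2*Q*(1 - 4*Q))/(2*Q) (q(Q) = (Q + (Q + Q)*(1 - 2*(Q + Q)))/(Q + Q) = (Q + (2*Q)*(1 - 4*Q))/((2*Q)) = (Q + (2*Q)*(1 - 4*Q))*(1/(2*Q)) = (Q + 2*Q*(1 - 4*Q))*(1/(2*Q)) = (Q + 2*Q*(1 - 4*Q))/(2*Q))
q(u)/V(111) = (3/2 - 4*6)/111 = (3/2 - 24)*(1/111) = -45/2*1/111 = -15/74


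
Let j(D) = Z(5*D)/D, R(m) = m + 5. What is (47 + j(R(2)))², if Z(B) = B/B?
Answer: 108900/49 ≈ 2222.4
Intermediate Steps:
R(m) = 5 + m
Z(B) = 1
j(D) = 1/D
(47 + j(R(2)))² = (47 + 1/(5 + 2))² = (47 + 1/7)² = (47 + ⅐)² = (330/7)² = 108900/49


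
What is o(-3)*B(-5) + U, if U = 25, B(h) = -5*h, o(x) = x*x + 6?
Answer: 400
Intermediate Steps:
o(x) = 6 + x² (o(x) = x² + 6 = 6 + x²)
o(-3)*B(-5) + U = (6 + (-3)²)*(-5*(-5)) + 25 = (6 + 9)*25 + 25 = 15*25 + 25 = 375 + 25 = 400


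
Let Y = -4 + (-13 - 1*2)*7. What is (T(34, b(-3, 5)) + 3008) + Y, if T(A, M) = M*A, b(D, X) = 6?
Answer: 3103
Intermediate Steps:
T(A, M) = A*M
Y = -109 (Y = -4 + (-13 - 2)*7 = -4 - 15*7 = -4 - 105 = -109)
(T(34, b(-3, 5)) + 3008) + Y = (34*6 + 3008) - 109 = (204 + 3008) - 109 = 3212 - 109 = 3103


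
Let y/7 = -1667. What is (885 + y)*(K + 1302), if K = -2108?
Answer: 8691904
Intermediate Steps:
y = -11669 (y = 7*(-1667) = -11669)
(885 + y)*(K + 1302) = (885 - 11669)*(-2108 + 1302) = -10784*(-806) = 8691904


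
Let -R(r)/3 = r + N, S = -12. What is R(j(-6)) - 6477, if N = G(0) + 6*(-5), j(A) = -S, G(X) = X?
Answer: -6423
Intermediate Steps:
j(A) = 12 (j(A) = -1*(-12) = 12)
N = -30 (N = 0 + 6*(-5) = 0 - 30 = -30)
R(r) = 90 - 3*r (R(r) = -3*(r - 30) = -3*(-30 + r) = 90 - 3*r)
R(j(-6)) - 6477 = (90 - 3*12) - 6477 = (90 - 36) - 6477 = 54 - 6477 = -6423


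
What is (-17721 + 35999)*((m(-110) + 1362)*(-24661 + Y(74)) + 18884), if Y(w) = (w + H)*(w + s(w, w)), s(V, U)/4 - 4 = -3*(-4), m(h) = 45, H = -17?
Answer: -431574305318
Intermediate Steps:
s(V, U) = 64 (s(V, U) = 16 + 4*(-3*(-4)) = 16 + 4*12 = 16 + 48 = 64)
Y(w) = (-17 + w)*(64 + w) (Y(w) = (w - 17)*(w + 64) = (-17 + w)*(64 + w))
(-17721 + 35999)*((m(-110) + 1362)*(-24661 + Y(74)) + 18884) = (-17721 + 35999)*((45 + 1362)*(-24661 + (-1088 + 74² + 47*74)) + 18884) = 18278*(1407*(-24661 + (-1088 + 5476 + 3478)) + 18884) = 18278*(1407*(-24661 + 7866) + 18884) = 18278*(1407*(-16795) + 18884) = 18278*(-23630565 + 18884) = 18278*(-23611681) = -431574305318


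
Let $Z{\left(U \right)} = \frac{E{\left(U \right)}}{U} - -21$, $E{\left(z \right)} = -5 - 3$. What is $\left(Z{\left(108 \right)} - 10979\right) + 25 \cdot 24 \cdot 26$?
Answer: $\frac{125332}{27} \approx 4641.9$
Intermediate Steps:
$E{\left(z \right)} = -8$ ($E{\left(z \right)} = -5 - 3 = -8$)
$Z{\left(U \right)} = 21 - \frac{8}{U}$ ($Z{\left(U \right)} = - \frac{8}{U} - -21 = - \frac{8}{U} + 21 = 21 - \frac{8}{U}$)
$\left(Z{\left(108 \right)} - 10979\right) + 25 \cdot 24 \cdot 26 = \left(\left(21 - \frac{8}{108}\right) - 10979\right) + 25 \cdot 24 \cdot 26 = \left(\left(21 - \frac{2}{27}\right) - 10979\right) + 600 \cdot 26 = \left(\left(21 - \frac{2}{27}\right) - 10979\right) + 15600 = \left(\frac{565}{27} - 10979\right) + 15600 = - \frac{295868}{27} + 15600 = \frac{125332}{27}$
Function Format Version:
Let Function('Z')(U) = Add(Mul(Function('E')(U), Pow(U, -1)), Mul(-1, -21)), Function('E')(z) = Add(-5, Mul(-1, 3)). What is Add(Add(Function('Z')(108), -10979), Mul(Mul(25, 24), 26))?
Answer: Rational(125332, 27) ≈ 4641.9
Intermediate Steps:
Function('E')(z) = -8 (Function('E')(z) = Add(-5, -3) = -8)
Function('Z')(U) = Add(21, Mul(-8, Pow(U, -1))) (Function('Z')(U) = Add(Mul(-8, Pow(U, -1)), Mul(-1, -21)) = Add(Mul(-8, Pow(U, -1)), 21) = Add(21, Mul(-8, Pow(U, -1))))
Add(Add(Function('Z')(108), -10979), Mul(Mul(25, 24), 26)) = Add(Add(Add(21, Mul(-8, Pow(108, -1))), -10979), Mul(Mul(25, 24), 26)) = Add(Add(Add(21, Mul(-8, Rational(1, 108))), -10979), Mul(600, 26)) = Add(Add(Add(21, Rational(-2, 27)), -10979), 15600) = Add(Add(Rational(565, 27), -10979), 15600) = Add(Rational(-295868, 27), 15600) = Rational(125332, 27)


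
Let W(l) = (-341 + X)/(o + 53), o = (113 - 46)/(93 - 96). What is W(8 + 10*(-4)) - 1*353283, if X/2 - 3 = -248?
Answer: -32504529/92 ≈ -3.5331e+5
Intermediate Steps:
X = -490 (X = 6 + 2*(-248) = 6 - 496 = -490)
o = -67/3 (o = 67/(-3) = 67*(-⅓) = -67/3 ≈ -22.333)
W(l) = -2493/92 (W(l) = (-341 - 490)/(-67/3 + 53) = -831/92/3 = -831*3/92 = -2493/92)
W(8 + 10*(-4)) - 1*353283 = -2493/92 - 1*353283 = -2493/92 - 353283 = -32504529/92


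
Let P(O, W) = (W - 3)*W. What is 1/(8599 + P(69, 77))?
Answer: 1/14297 ≈ 6.9945e-5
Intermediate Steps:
P(O, W) = W*(-3 + W) (P(O, W) = (-3 + W)*W = W*(-3 + W))
1/(8599 + P(69, 77)) = 1/(8599 + 77*(-3 + 77)) = 1/(8599 + 77*74) = 1/(8599 + 5698) = 1/14297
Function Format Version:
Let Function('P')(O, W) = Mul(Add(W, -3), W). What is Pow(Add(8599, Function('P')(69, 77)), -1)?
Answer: Rational(1, 14297) ≈ 6.9945e-5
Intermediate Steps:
Function('P')(O, W) = Mul(W, Add(-3, W)) (Function('P')(O, W) = Mul(Add(-3, W), W) = Mul(W, Add(-3, W)))
Pow(Add(8599, Function('P')(69, 77)), -1) = Pow(Add(8599, Mul(77, Add(-3, 77))), -1) = Pow(Add(8599, Mul(77, 74)), -1) = Pow(Add(8599, 5698), -1) = Pow(14297, -1) = Rational(1, 14297)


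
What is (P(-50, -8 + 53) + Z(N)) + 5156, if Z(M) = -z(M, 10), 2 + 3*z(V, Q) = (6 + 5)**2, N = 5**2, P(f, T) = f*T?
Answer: 8599/3 ≈ 2866.3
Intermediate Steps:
P(f, T) = T*f
N = 25
z(V, Q) = 119/3 (z(V, Q) = -2/3 + (6 + 5)**2/3 = -2/3 + (1/3)*11**2 = -2/3 + (1/3)*121 = -2/3 + 121/3 = 119/3)
Z(M) = -119/3 (Z(M) = -1*119/3 = -119/3)
(P(-50, -8 + 53) + Z(N)) + 5156 = ((-8 + 53)*(-50) - 119/3) + 5156 = (45*(-50) - 119/3) + 5156 = (-2250 - 119/3) + 5156 = -6869/3 + 5156 = 8599/3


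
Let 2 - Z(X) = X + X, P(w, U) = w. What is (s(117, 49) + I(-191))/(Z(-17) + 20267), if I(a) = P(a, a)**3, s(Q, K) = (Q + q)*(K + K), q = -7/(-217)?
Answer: -215648457/629393 ≈ -342.63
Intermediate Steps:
q = 1/31 (q = -7*(-1/217) = 1/31 ≈ 0.032258)
Z(X) = 2 - 2*X (Z(X) = 2 - (X + X) = 2 - 2*X)
s(Q, K) = 2*K*(1/31 + Q) (s(Q, K) = (Q + 1/31)*(K + K) = (1/31 + Q)*(2*K) = 2*K*(1/31 + Q))
I(a) = a**3
(s(117, 49) + I(-191))/(Z(-17) + 20267) = ((2/31)*49*(1 + 31*117) + (-191)**3)/((2 - 2*(-17)) + 20267) = ((2/31)*49*(1 + 3627) - 6967871)/((2 + 34) + 20267) = ((2/31)*49*3628 - 6967871)/(36 + 20267) = (355544/31 - 6967871)/20303 = -215648457/31*1/20303 = -215648457/629393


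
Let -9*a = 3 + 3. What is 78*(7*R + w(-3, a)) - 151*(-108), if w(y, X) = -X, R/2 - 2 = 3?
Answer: 21820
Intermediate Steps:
R = 10 (R = 4 + 2*3 = 4 + 6 = 10)
a = -2/3 (a = -(3 + 3)/9 = -1/9*6 = -2/3 ≈ -0.66667)
78*(7*R + w(-3, a)) - 151*(-108) = 78*(7*10 - 1*(-2/3)) - 151*(-108) = 78*(70 + 2/3) + 16308 = 78*(212/3) + 16308 = 5512 + 16308 = 21820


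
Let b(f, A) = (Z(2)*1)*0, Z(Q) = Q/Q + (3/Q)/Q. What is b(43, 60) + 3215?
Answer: 3215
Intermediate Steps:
Z(Q) = 1 + 3/Q²
b(f, A) = 0 (b(f, A) = ((1 + 3/2²)*1)*0 = ((1 + 3*(¼))*1)*0 = ((1 + ¾)*1)*0 = ((7/4)*1)*0 = (7/4)*0 = 0)
b(43, 60) + 3215 = 0 + 3215 = 3215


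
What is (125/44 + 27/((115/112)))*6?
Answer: 442293/2530 ≈ 174.82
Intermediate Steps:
(125/44 + 27/((115/112)))*6 = (125*(1/44) + 27/((115*(1/112))))*6 = (125/44 + 27/(115/112))*6 = (125/44 + 27*(112/115))*6 = (125/44 + 3024/115)*6 = (147431/5060)*6 = 442293/2530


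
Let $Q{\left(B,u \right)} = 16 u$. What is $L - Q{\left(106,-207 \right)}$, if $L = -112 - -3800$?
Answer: $7000$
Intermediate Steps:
$L = 3688$ ($L = -112 + 3800 = 3688$)
$L - Q{\left(106,-207 \right)} = 3688 - 16 \left(-207\right) = 3688 - -3312 = 3688 + 3312 = 7000$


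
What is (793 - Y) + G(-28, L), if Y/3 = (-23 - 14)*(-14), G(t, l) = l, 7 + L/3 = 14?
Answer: -740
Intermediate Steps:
L = 21 (L = -21 + 3*14 = -21 + 42 = 21)
Y = 1554 (Y = 3*((-23 - 14)*(-14)) = 3*(-37*(-14)) = 3*518 = 1554)
(793 - Y) + G(-28, L) = (793 - 1*1554) + 21 = (793 - 1554) + 21 = -761 + 21 = -740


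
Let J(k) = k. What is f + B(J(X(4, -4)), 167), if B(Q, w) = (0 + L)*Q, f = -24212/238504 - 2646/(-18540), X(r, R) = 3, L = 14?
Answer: 645487798/15353695 ≈ 42.041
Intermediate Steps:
f = 632608/15353695 (f = -24212*1/238504 - 2646*(-1/18540) = -6053/59626 + 147/1030 = 632608/15353695 ≈ 0.041202)
B(Q, w) = 14*Q (B(Q, w) = (0 + 14)*Q = 14*Q)
f + B(J(X(4, -4)), 167) = 632608/15353695 + 14*3 = 632608/15353695 + 42 = 645487798/15353695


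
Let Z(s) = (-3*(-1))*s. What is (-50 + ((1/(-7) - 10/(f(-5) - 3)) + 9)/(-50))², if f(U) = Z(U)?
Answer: 24993396649/9922500 ≈ 2518.9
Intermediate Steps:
Z(s) = 3*s
f(U) = 3*U
(-50 + ((1/(-7) - 10/(f(-5) - 3)) + 9)/(-50))² = (-50 + ((1/(-7) - 10/(3*(-5) - 3)) + 9)/(-50))² = (-50 + ((1*(-⅐) - 10/(-15 - 3)) + 9)*(-1/50))² = (-50 + ((-⅐ - 10/(-18)) + 9)*(-1/50))² = (-50 + ((-⅐ - 10*(-1/18)) + 9)*(-1/50))² = (-50 + ((-⅐ + 5/9) + 9)*(-1/50))² = (-50 + (26/63 + 9)*(-1/50))² = (-50 + (593/63)*(-1/50))² = (-50 - 593/3150)² = (-158093/3150)² = 24993396649/9922500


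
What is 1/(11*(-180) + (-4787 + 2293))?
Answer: -1/4474 ≈ -0.00022351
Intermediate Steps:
1/(11*(-180) + (-4787 + 2293)) = 1/(-1980 - 2494) = 1/(-4474) = -1/4474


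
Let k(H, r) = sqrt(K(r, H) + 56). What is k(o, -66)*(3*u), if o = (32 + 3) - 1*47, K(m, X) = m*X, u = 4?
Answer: 48*sqrt(53) ≈ 349.45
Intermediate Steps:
K(m, X) = X*m
o = -12 (o = 35 - 47 = -12)
k(H, r) = sqrt(56 + H*r) (k(H, r) = sqrt(H*r + 56) = sqrt(56 + H*r))
k(o, -66)*(3*u) = sqrt(56 - 12*(-66))*(3*4) = sqrt(56 + 792)*12 = sqrt(848)*12 = (4*sqrt(53))*12 = 48*sqrt(53)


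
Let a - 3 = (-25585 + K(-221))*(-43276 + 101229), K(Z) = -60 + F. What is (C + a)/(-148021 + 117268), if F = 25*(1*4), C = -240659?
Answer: 1480650041/30753 ≈ 48147.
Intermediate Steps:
F = 100 (F = 25*4 = 100)
K(Z) = 40 (K(Z) = -60 + 100 = 40)
a = -1480409382 (a = 3 + (-25585 + 40)*(-43276 + 101229) = 3 - 25545*57953 = 3 - 1480409385 = -1480409382)
(C + a)/(-148021 + 117268) = (-240659 - 1480409382)/(-148021 + 117268) = -1480650041/(-30753) = -1480650041*(-1/30753) = 1480650041/30753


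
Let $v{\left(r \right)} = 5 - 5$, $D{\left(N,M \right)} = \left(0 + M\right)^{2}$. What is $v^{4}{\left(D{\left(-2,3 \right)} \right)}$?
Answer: $0$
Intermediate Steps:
$D{\left(N,M \right)} = M^{2}$
$v{\left(r \right)} = 0$
$v^{4}{\left(D{\left(-2,3 \right)} \right)} = 0^{4} = 0$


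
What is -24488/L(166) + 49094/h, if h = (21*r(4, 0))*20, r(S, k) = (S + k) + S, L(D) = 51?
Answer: -13295981/28560 ≈ -465.55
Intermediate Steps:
r(S, k) = k + 2*S
h = 3360 (h = (21*(0 + 2*4))*20 = (21*(0 + 8))*20 = (21*8)*20 = 168*20 = 3360)
-24488/L(166) + 49094/h = -24488/51 + 49094/3360 = -24488*1/51 + 49094*(1/3360) = -24488/51 + 24547/1680 = -13295981/28560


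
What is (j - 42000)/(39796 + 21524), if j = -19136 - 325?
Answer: -20487/20440 ≈ -1.0023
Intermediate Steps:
j = -19461
(j - 42000)/(39796 + 21524) = (-19461 - 42000)/(39796 + 21524) = -61461/61320 = -61461*1/61320 = -20487/20440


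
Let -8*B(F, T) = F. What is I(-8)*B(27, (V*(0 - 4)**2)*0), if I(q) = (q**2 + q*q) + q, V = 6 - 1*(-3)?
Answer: -405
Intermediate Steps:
V = 9 (V = 6 + 3 = 9)
I(q) = q + 2*q**2 (I(q) = (q**2 + q**2) + q = 2*q**2 + q = q + 2*q**2)
B(F, T) = -F/8
I(-8)*B(27, (V*(0 - 4)**2)*0) = (-8*(1 + 2*(-8)))*(-1/8*27) = -8*(1 - 16)*(-27/8) = -8*(-15)*(-27/8) = 120*(-27/8) = -405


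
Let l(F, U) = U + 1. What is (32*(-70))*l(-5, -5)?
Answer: 8960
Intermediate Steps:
l(F, U) = 1 + U
(32*(-70))*l(-5, -5) = (32*(-70))*(1 - 5) = -2240*(-4) = 8960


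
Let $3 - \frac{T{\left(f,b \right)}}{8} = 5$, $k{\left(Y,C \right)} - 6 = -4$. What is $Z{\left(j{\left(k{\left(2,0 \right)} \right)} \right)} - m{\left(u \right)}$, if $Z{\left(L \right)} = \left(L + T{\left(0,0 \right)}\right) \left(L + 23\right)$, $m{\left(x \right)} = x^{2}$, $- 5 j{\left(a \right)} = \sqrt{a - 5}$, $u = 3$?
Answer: $- \frac{9428}{25} - \frac{7 i \sqrt{3}}{5} \approx -377.12 - 2.4249 i$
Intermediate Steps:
$k{\left(Y,C \right)} = 2$ ($k{\left(Y,C \right)} = 6 - 4 = 2$)
$j{\left(a \right)} = - \frac{\sqrt{-5 + a}}{5}$ ($j{\left(a \right)} = - \frac{\sqrt{a - 5}}{5} = - \frac{\sqrt{-5 + a}}{5}$)
$T{\left(f,b \right)} = -16$ ($T{\left(f,b \right)} = 24 - 40 = -16$)
$Z{\left(L \right)} = \left(-16 + L\right) \left(23 + L\right)$ ($Z{\left(L \right)} = \left(L - 16\right) \left(L + 23\right) = \left(-16 + L\right) \left(23 + L\right)$)
$Z{\left(j{\left(k{\left(2,0 \right)} \right)} \right)} - m{\left(u \right)} = \left(-368 + \left(- \frac{\sqrt{-5 + 2}}{5}\right)^{2} + 7 \left(- \frac{\sqrt{-5 + 2}}{5}\right)\right) - 3^{2} = \left(-368 + \left(- \frac{\sqrt{-3}}{5}\right)^{2} + 7 \left(- \frac{\sqrt{-3}}{5}\right)\right) - 9 = \left(-368 + \left(- \frac{i \sqrt{3}}{5}\right)^{2} + 7 \left(- \frac{i \sqrt{3}}{5}\right)\right) - 9 = \left(-368 - \frac{3}{25} - \frac{7 i \sqrt{3}}{5}\right) - 9 = \left(- \frac{9203}{25} - \frac{7 i \sqrt{3}}{5}\right) - 9 = - \frac{9428}{25} - \frac{7 i \sqrt{3}}{5}$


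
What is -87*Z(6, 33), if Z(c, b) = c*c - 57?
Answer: 1827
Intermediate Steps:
Z(c, b) = -57 + c² (Z(c, b) = c² - 57 = -57 + c²)
-87*Z(6, 33) = -87*(-57 + 6²) = -87*(-57 + 36) = -87*(-21) = 1827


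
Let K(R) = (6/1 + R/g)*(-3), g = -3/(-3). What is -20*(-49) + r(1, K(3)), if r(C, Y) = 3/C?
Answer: 983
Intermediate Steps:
g = 1 (g = -3*(-⅓) = 1)
K(R) = -18 - 3*R (K(R) = (6/1 + R/1)*(-3) = (6*1 + R*1)*(-3) = (6 + R)*(-3) = -18 - 3*R)
-20*(-49) + r(1, K(3)) = -20*(-49) + 3/1 = 980 + 3*1 = 980 + 3 = 983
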